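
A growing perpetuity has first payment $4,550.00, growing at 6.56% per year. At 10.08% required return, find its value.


Formula: PV = C / (r - g)
Spread: r - g = 0.1008 - 0.0656 = 0.0352
Substituting: PV = $4,550.00 / 0.0352
PV = $129,261.36

$129,261.36


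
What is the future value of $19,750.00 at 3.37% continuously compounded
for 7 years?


Formula: FV = P * e^(r*t)
Exponent: r*t = 0.0337 * 7 = 0.2359
e^(0.2359) = 1.266048
FV = $19,750.00 * 1.266048 = $25,004.44

$25,004.44


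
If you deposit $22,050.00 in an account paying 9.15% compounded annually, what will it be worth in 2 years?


Formula: FV = P * (1 + r)^n
Substituting: FV = $22,050.00 * (1 + 0.0915)^2
Growth factor: (1.0915)^2 = 1.191372
FV = $22,050.00 * 1.191372 = $26,269.76

$26,269.76


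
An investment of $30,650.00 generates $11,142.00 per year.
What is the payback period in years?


Formula: Payback = investment / annual cash flow
Substituting: Payback = $30,650.00 / $11,142.00
Payback = 2.7509 years

2.7509 years


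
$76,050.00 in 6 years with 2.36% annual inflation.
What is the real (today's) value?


Formula: Real value = nominal / (1 + inflation)^years
Price level: (1 + 0.0236)^6 = 1.150222
Real value = $76,050.00 / 1.150222 = $66,117.67

$66,117.67


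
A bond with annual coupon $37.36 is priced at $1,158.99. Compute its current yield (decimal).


Formula: Current yield = annual coupon / price
Substituting: CY = $37.36 / $1,158.99
CY = 0.032235

0.032235


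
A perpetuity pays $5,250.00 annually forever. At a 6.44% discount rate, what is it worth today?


Formula: PV = C / r
Substituting: PV = $5,250.00 / 0.0644
PV = $81,521.74

$81,521.74


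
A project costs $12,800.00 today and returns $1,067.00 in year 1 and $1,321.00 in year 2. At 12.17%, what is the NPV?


Formula: NPV = C0 + C1/(1+r) + C2/(1+r)^2
Discount C1: $1,067.00 / (1 + 0.1217) = $951.23
Discount C2: $1,321.00 / (1 + 0.1217)^2 = $1,049.90
NPV = -$12,800.00 + $951.23 + $1,049.90 = -$10,798.86

-$10,798.86


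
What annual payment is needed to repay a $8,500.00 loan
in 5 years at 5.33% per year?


Formula: PMT = PV * r / (1 - (1+r)^(-n))
Denominator: 1 - (1 + 0.0533)^(-5) = 0.228671
Numerator: $8,500.00 * 0.0533 = 453.05
PMT = 453.05 / 0.228671 = $1,981.23

$1,981.23


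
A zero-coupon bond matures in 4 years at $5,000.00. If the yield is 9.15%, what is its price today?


Formula: Price = FV / (1 + r)^n
Substituting: Price = $5,000.00 / (1 + 0.0915)^4
Discount factor: (1.0915)^4 = 1.419368
Price = $5,000.00 / 1.419368 = $3,522.70

$3,522.70


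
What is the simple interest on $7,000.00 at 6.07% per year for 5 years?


Formula: I = P * r * t
Substituting: I = $7,000.00 * 0.0607 * 5
Step: I = $7,000.00 * 0.3035
I = $2,124.50

$2,124.50


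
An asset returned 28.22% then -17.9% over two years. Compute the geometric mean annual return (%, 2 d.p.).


Formula: Geometric mean = ((1+r1)*(1+r2))^(1/2) - 1
Product: (1 + 0.2822) * (1 + -0.179) = 1.2822 * 0.821 = 1.052686
Square root: 1.052686^0.5 = 1.026005
Geometric mean = 1.026005 - 1 = 0.026005
As percentage: 2.60%

2.60%


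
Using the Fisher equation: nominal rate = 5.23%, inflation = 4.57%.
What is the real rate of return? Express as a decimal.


Formula: (1 + r_real) = (1 + r_nom) / (1 + inflation)
Substituting: (1 + r_real) = 1.0523 / 1.0457
(1 + r_real) = 1.006312
r_real = 1.006312 - 1 = 0.006312

0.006312


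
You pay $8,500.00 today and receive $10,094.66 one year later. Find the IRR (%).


Formula: IRR = C1/C0 - 1
Substituting: IRR = $10,094.66 / $8,500.00 - 1
Ratio: 1.187607 - 1 = 0.187607
IRR = 18.7607%

18.7607%


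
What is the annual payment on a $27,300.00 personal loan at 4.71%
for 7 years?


Formula: PMT = PV * r / (1 - (1+r)^(-n))
Denominator: 1 - (1 + 0.0471)^(-7) = 0.275426
Numerator: $27,300.00 * 0.0471 = 1285.83
PMT = 1285.83 / 0.275426 = $4,668.52

$4,668.52


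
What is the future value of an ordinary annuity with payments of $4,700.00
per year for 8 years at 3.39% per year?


Formula: FV = PMT * ((1+r)^n - 1) / r
Growth factor: (1 + 0.0339)^8 = 1.305655
Numerator: 1.305655 - 1 = 0.305655
FV = $4,700.00 * 0.305655 / 0.0339 = $42,376.88

$42,376.88


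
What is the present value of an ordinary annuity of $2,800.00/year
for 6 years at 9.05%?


Formula: PV = PMT * (1 - (1+r)^(-n)) / r
Discount factor: (1 + 0.0905)^(-6) = 0.594629
Bracket: 1 - 0.594629 = 0.405371
PV = $2,800.00 * 0.405371 / 0.0905 = $12,541.87

$12,541.87


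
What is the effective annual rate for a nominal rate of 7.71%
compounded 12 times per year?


Formula: EAR = (1 + r/m)^m - 1
Period rate: r/m = 0.0771 / 12 = 0.006425
Compounding: (1 + 0.006425)^12 = 1.079884
EAR = 1.079884 - 1 = 0.079884

0.079884


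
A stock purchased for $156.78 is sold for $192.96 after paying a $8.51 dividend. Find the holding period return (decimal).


Formula: HPR = (P1 - P0 + D) / P0
Gain: $192.96 - $156.78 + $8.51 = $44.69
HPR = $44.69 / $156.78 = 0.285

0.285


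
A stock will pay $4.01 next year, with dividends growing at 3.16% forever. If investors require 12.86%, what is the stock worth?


Formula: P = D1 / (r - g)
Spread: r - g = 0.1286 - 0.0316 = 0.097
Substituting: P = $4.01 / 0.097
P = $41.34

$41.34


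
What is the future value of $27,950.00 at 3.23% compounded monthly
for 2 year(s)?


Formula: FV = P * (1 + r/m)^(m*t)
Period rate: r/m = 0.0323 / 12 = 0.002692
Total periods: m*t = 12 * 2 = 24
Growth factor: (1 + 0.002692)^24 = 1.06664
FV = $27,950.00 * 1.06664 = $29,812.58

$29,812.58


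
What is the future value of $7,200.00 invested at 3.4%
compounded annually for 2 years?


Formula: FV = P * (1 + r)^n
Substituting: FV = $7,200.00 * (1 + 0.034)^2
Growth factor: (1.034)^2 = 1.069156
FV = $7,200.00 * 1.069156 = $7,697.92

$7,697.92


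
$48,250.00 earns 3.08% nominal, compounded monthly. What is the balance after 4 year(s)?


Formula: FV = P * (1 + r/m)^(m*t)
Period rate: r/m = 0.0308 / 12 = 0.002567
Total periods: m*t = 12 * 4 = 48
Growth factor: (1 + 0.002567)^48 = 1.130932
FV = $48,250.00 * 1.130932 = $54,567.47

$54,567.47


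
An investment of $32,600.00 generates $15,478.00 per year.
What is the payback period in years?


Formula: Payback = investment / annual cash flow
Substituting: Payback = $32,600.00 / $15,478.00
Payback = 2.1062 years

2.1062 years


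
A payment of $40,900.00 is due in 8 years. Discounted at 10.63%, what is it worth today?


Formula: PV = FV / (1 + r)^n
Substituting: PV = $40,900.00 / (1 + 0.1063)^8
Discount factor: (1.1063)^8 = 2.243796
PV = $40,900.00 / 2.243796 = $18,228.04

$18,228.04


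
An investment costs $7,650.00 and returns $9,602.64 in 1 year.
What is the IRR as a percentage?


Formula: IRR = C1/C0 - 1
Substituting: IRR = $9,602.64 / $7,650.00 - 1
Ratio: 1.255247 - 1 = 0.255247
IRR = 25.5247%

25.5247%


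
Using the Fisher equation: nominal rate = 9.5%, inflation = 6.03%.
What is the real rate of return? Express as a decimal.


Formula: (1 + r_real) = (1 + r_nom) / (1 + inflation)
Substituting: (1 + r_real) = 1.095 / 1.0603
(1 + r_real) = 1.032727
r_real = 1.032727 - 1 = 0.032727

0.032727


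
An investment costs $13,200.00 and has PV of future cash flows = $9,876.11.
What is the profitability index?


Formula: PI = PV(cash flows) / initial investment
Substituting: PI = $9,876.11 / $13,200.00
PI = 0.7482

0.7482


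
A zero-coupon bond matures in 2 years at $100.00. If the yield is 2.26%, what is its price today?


Formula: Price = FV / (1 + r)^n
Substituting: Price = $100.00 / (1 + 0.0226)^2
Discount factor: (1.0226)^2 = 1.045711
Price = $100.00 / 1.045711 = $95.63

$95.63


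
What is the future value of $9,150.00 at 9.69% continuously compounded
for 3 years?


Formula: FV = P * e^(r*t)
Exponent: r*t = 0.0969 * 3 = 0.2907
e^(0.2907) = 1.337363
FV = $9,150.00 * 1.337363 = $12,236.87

$12,236.87


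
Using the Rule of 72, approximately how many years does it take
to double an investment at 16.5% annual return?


Formula: Years ≈ 72 / r
Substituting: Years ≈ 72 / 16.5
Years ≈ 4.4

4.4 years


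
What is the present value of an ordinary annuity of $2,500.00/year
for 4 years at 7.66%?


Formula: PV = PMT * (1 - (1+r)^(-n)) / r
Discount factor: (1 + 0.0766)^(-4) = 0.744359
Bracket: 1 - 0.744359 = 0.255641
PV = $2,500.00 * 0.255641 / 0.0766 = $8,343.37

$8,343.37


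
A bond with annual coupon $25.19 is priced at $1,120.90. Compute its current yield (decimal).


Formula: Current yield = annual coupon / price
Substituting: CY = $25.19 / $1,120.90
CY = 0.022473

0.022473


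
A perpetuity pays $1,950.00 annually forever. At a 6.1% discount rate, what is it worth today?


Formula: PV = C / r
Substituting: PV = $1,950.00 / 0.061
PV = $31,967.21

$31,967.21


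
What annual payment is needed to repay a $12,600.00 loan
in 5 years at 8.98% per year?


Formula: PMT = PV * r / (1 - (1+r)^(-n))
Denominator: 1 - (1 + 0.0898)^(-5) = 0.349472
Numerator: $12,600.00 * 0.0898 = 1131.48
PMT = 1131.48 / 0.349472 = $3,237.68

$3,237.68


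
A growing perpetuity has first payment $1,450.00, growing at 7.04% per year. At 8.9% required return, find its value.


Formula: PV = C / (r - g)
Spread: r - g = 0.089 - 0.0704 = 0.0186
Substituting: PV = $1,450.00 / 0.0186
PV = $77,956.99

$77,956.99


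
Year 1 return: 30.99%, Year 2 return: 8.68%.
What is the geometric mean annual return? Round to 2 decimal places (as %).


Formula: Geometric mean = ((1+r1)*(1+r2))^(1/2) - 1
Product: (1 + 0.3099) * (1 + 0.0868) = 1.3099 * 1.0868 = 1.423599
Square root: 1.423599^0.5 = 1.193147
Geometric mean = 1.193147 - 1 = 0.193147
As percentage: 19.31%

19.31%


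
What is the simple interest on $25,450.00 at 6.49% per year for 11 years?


Formula: I = P * r * t
Substituting: I = $25,450.00 * 0.0649 * 11
Step: I = $25,450.00 * 0.7139
I = $18,168.76

$18,168.76


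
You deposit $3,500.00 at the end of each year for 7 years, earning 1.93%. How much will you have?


Formula: FV = PMT * ((1+r)^n - 1) / r
Growth factor: (1 + 0.0193)^7 = 1.143179
Numerator: 1.143179 - 1 = 0.143179
FV = $3,500.00 * 0.143179 / 0.0193 = $25,965.07

$25,965.07


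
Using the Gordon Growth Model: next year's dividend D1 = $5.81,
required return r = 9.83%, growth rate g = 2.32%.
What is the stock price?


Formula: P = D1 / (r - g)
Spread: r - g = 0.0983 - 0.0232 = 0.0751
Substituting: P = $5.81 / 0.0751
P = $77.36

$77.36


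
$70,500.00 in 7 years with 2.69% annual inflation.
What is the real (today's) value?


Formula: Real value = nominal / (1 + inflation)^years
Price level: (1 + 0.0269)^7 = 1.204196
Real value = $70,500.00 / 1.204196 = $58,545.30

$58,545.30


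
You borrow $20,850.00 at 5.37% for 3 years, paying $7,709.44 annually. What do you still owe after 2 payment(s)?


Formula: Balance = PV*(1+r)^k - PMT*((1+r)^k - 1)/r
Growth: (1 + 0.0537)^2 = 1.110284
Accumulated factor: ((1+r)^k - 1)/r = 2.0537
Balance = $20,850.00 * 1.110284 - $7,709.44 * 2.0537
Balance = $7,316.54

$7,316.54


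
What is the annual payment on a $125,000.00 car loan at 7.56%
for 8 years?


Formula: PMT = PV * r / (1 - (1+r)^(-n))
Denominator: 1 - (1 + 0.0756)^(-8) = 0.441795
Numerator: $125,000.00 * 0.0756 = 9450.0
PMT = 9450.0 / 0.441795 = $21,390.01

$21,390.01


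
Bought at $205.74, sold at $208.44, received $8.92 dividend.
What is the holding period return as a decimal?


Formula: HPR = (P1 - P0 + D) / P0
Gain: $208.44 - $205.74 + $8.92 = $11.62
HPR = $11.62 / $205.74 = 0.0565

0.0565


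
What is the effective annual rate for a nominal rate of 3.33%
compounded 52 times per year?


Formula: EAR = (1 + r/m)^m - 1
Period rate: r/m = 0.0333 / 52 = 0.00064
Compounding: (1 + 0.00064)^52 = 1.03385
EAR = 1.03385 - 1 = 0.03385

0.03385


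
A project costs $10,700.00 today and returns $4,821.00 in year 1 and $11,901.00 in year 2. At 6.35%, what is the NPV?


Formula: NPV = C0 + C1/(1+r) + C2/(1+r)^2
Discount C1: $4,821.00 / (1 + 0.0635) = $4,533.15
Discount C2: $11,901.00 / (1 + 0.0635)^2 = $10,522.25
NPV = -$10,700.00 + $4,533.15 + $10,522.25 = $4,355.39

$4,355.39


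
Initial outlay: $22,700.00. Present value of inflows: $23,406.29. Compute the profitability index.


Formula: PI = PV(cash flows) / initial investment
Substituting: PI = $23,406.29 / $22,700.00
PI = 1.0311

1.0311


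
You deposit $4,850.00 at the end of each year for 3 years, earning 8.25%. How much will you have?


Formula: FV = PMT * ((1+r)^n - 1) / r
Growth factor: (1 + 0.0825)^3 = 1.26848
Numerator: 1.26848 - 1 = 0.26848
FV = $4,850.00 * 0.26848 / 0.0825 = $15,783.39

$15,783.39


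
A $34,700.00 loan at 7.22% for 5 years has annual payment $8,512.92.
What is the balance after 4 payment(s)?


Formula: Balance = PV*(1+r)^k - PMT*((1+r)^k - 1)/r
Growth: (1 + 0.0722)^4 = 1.32161
Accumulated factor: ((1+r)^k - 1)/r = 4.454428
Balance = $34,700.00 * 1.32161 - $8,512.92 * 4.454428
Balance = $7,939.67

$7,939.67


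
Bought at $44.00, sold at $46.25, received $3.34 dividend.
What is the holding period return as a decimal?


Formula: HPR = (P1 - P0 + D) / P0
Gain: $46.25 - $44.00 + $3.34 = $5.59
HPR = $5.59 / $44.00 = 0.127

0.127


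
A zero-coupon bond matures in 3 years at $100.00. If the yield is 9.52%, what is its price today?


Formula: Price = FV / (1 + r)^n
Substituting: Price = $100.00 / (1 + 0.0952)^3
Discount factor: (1.0952)^3 = 1.313652
Price = $100.00 / 1.313652 = $76.12

$76.12


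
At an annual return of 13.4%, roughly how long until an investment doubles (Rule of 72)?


Formula: Years ≈ 72 / r
Substituting: Years ≈ 72 / 13.4
Years ≈ 5.4

5.4 years


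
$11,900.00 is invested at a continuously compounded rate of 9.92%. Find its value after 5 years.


Formula: FV = P * e^(r*t)
Exponent: r*t = 0.0992 * 5 = 0.496
e^(0.496) = 1.64214
FV = $11,900.00 * 1.64214 = $19,541.46

$19,541.46


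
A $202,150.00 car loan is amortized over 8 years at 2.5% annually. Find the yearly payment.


Formula: PMT = PV * r / (1 - (1+r)^(-n))
Denominator: 1 - (1 + 0.025)^(-8) = 0.179253
Numerator: $202,150.00 * 0.025 = 5053.75
PMT = 5053.75 / 0.179253 = $28,193.32

$28,193.32


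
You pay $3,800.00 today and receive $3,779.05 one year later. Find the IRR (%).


Formula: IRR = C1/C0 - 1
Substituting: IRR = $3,779.05 / $3,800.00 - 1
Ratio: 0.994487 - 1 = -0.005513
IRR = -0.5513%

-0.5513%


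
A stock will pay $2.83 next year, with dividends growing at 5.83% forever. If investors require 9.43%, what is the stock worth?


Formula: P = D1 / (r - g)
Spread: r - g = 0.0943 - 0.0583 = 0.036
Substituting: P = $2.83 / 0.036
P = $78.61

$78.61


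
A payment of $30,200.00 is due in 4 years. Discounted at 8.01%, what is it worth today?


Formula: PV = FV / (1 + r)^n
Substituting: PV = $30,200.00 / (1 + 0.0801)^4
Discount factor: (1.0801)^4 = 1.360993
PV = $30,200.00 / 1.360993 = $22,189.68

$22,189.68


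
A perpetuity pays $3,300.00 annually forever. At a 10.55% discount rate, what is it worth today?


Formula: PV = C / r
Substituting: PV = $3,300.00 / 0.1055
PV = $31,279.62

$31,279.62


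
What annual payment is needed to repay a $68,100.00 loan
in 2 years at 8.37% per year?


Formula: PMT = PV * r / (1 - (1+r)^(-n))
Denominator: 1 - (1 + 0.0837)^(-2) = 0.148505
Numerator: $68,100.00 * 0.0837 = 5699.97
PMT = 5699.97 / 0.148505 = $38,382.22

$38,382.22


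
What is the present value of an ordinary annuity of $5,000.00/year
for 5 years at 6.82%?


Formula: PV = PMT * (1 - (1+r)^(-n)) / r
Discount factor: (1 + 0.0682)^(-5) = 0.719014
Bracket: 1 - 0.719014 = 0.280986
PV = $5,000.00 * 0.280986 / 0.0682 = $20,600.17

$20,600.17


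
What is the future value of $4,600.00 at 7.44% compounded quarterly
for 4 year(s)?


Formula: FV = P * (1 + r/m)^(m*t)
Period rate: r/m = 0.0744 / 4 = 0.0186
Total periods: m*t = 4 * 4 = 16
Growth factor: (1 + 0.0186)^16 = 1.342947
FV = $4,600.00 * 1.342947 = $6,177.55

$6,177.55


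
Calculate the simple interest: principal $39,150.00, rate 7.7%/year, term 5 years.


Formula: I = P * r * t
Substituting: I = $39,150.00 * 0.077 * 5
Step: I = $39,150.00 * 0.385
I = $15,072.75

$15,072.75


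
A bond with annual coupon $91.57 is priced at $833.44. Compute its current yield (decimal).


Formula: Current yield = annual coupon / price
Substituting: CY = $91.57 / $833.44
CY = 0.10987

0.10987


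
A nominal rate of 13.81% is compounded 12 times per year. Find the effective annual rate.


Formula: EAR = (1 + r/m)^m - 1
Period rate: r/m = 0.1381 / 12 = 0.011508
Compounding: (1 + 0.011508)^12 = 1.147185
EAR = 1.147185 - 1 = 0.147185

0.147185


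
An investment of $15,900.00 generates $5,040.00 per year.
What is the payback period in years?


Formula: Payback = investment / annual cash flow
Substituting: Payback = $15,900.00 / $5,040.00
Payback = 3.1548 years

3.1548 years


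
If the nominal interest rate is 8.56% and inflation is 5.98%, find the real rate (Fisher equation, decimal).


Formula: (1 + r_real) = (1 + r_nom) / (1 + inflation)
Substituting: (1 + r_real) = 1.0856 / 1.0598
(1 + r_real) = 1.024344
r_real = 1.024344 - 1 = 0.024344

0.024344


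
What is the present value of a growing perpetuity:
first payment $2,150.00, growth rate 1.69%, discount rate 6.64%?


Formula: PV = C / (r - g)
Spread: r - g = 0.0664 - 0.0169 = 0.0495
Substituting: PV = $2,150.00 / 0.0495
PV = $43,434.34

$43,434.34


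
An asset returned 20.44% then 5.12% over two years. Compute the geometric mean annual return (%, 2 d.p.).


Formula: Geometric mean = ((1+r1)*(1+r2))^(1/2) - 1
Product: (1 + 0.2044) * (1 + 0.0512) = 1.2044 * 1.0512 = 1.266065
Square root: 1.266065^0.5 = 1.125196
Geometric mean = 1.125196 - 1 = 0.125196
As percentage: 12.52%

12.52%


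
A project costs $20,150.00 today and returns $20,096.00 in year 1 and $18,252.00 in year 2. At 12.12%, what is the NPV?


Formula: NPV = C0 + C1/(1+r) + C2/(1+r)^2
Discount C1: $20,096.00 / (1 + 0.1212) = $17,923.65
Discount C2: $18,252.00 / (1 + 0.1212)^2 = $14,519.25
NPV = -$20,150.00 + $17,923.65 + $14,519.25 = $12,292.91

$12,292.91


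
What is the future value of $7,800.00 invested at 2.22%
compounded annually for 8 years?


Formula: FV = P * (1 + r)^n
Substituting: FV = $7,800.00 * (1 + 0.0222)^8
Growth factor: (1.0222)^8 = 1.19203
FV = $7,800.00 * 1.19203 = $9,297.83

$9,297.83


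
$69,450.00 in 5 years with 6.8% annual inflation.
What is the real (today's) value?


Formula: Real value = nominal / (1 + inflation)^years
Price level: (1 + 0.068)^5 = 1.389493
Real value = $69,450.00 / 1.389493 = $49,982.27

$49,982.27


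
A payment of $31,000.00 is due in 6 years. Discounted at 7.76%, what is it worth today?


Formula: PV = FV / (1 + r)^n
Substituting: PV = $31,000.00 / (1 + 0.0776)^6
Discount factor: (1.0776)^6 = 1.565833
PV = $31,000.00 / 1.565833 = $19,797.77

$19,797.77


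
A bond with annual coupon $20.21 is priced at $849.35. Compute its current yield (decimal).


Formula: Current yield = annual coupon / price
Substituting: CY = $20.21 / $849.35
CY = 0.023795

0.023795


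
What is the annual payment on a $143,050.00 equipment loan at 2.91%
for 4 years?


Formula: PMT = PV * r / (1 - (1+r)^(-n))
Denominator: 1 - (1 + 0.0291)^(-4) = 0.108401
Numerator: $143,050.00 * 0.0291 = 4162.755
PMT = 4162.755 / 0.108401 = $38,401.53

$38,401.53


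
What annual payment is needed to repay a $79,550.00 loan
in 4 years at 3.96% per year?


Formula: PMT = PV * r / (1 - (1+r)^(-n))
Denominator: 1 - (1 + 0.0396)^(-4) = 0.143879
Numerator: $79,550.00 * 0.0396 = 3150.18
PMT = 3150.18 / 0.143879 = $21,894.58

$21,894.58


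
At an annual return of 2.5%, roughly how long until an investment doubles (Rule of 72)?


Formula: Years ≈ 72 / r
Substituting: Years ≈ 72 / 2.5
Years ≈ 28.8

28.8 years


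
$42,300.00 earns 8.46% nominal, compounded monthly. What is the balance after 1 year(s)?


Formula: FV = P * (1 + r/m)^(m*t)
Period rate: r/m = 0.0846 / 12 = 0.00705
Total periods: m*t = 12 * 1 = 12
Growth factor: (1 + 0.00705)^12 = 1.087959
FV = $42,300.00 * 1.087959 = $46,020.65

$46,020.65


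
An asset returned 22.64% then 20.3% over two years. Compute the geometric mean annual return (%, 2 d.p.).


Formula: Geometric mean = ((1+r1)*(1+r2))^(1/2) - 1
Product: (1 + 0.2264) * (1 + 0.203) = 1.2264 * 1.203 = 1.475359
Square root: 1.475359^0.5 = 1.214644
Geometric mean = 1.214644 - 1 = 0.214644
As percentage: 21.46%

21.46%


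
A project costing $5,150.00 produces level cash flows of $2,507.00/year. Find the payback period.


Formula: Payback = investment / annual cash flow
Substituting: Payback = $5,150.00 / $2,507.00
Payback = 2.0542 years

2.0542 years


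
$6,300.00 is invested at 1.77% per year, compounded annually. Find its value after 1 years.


Formula: FV = P * (1 + r)^n
Substituting: FV = $6,300.00 * (1 + 0.0177)^1
Growth factor: (1.0177)^1 = 1.0177
FV = $6,300.00 * 1.0177 = $6,411.51

$6,411.51


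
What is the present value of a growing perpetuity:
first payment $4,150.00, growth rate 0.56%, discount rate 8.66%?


Formula: PV = C / (r - g)
Spread: r - g = 0.0866 - 0.0056 = 0.081
Substituting: PV = $4,150.00 / 0.081
PV = $51,234.57

$51,234.57


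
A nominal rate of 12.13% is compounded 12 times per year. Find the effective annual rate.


Formula: EAR = (1 + r/m)^m - 1
Period rate: r/m = 0.1213 / 12 = 0.010108
Compounding: (1 + 0.010108)^12 = 1.128276
EAR = 1.128276 - 1 = 0.128276

0.128276


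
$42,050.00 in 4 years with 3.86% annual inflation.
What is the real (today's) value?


Formula: Real value = nominal / (1 + inflation)^years
Price level: (1 + 0.0386)^4 = 1.163572
Real value = $42,050.00 / 1.163572 = $36,138.72

$36,138.72


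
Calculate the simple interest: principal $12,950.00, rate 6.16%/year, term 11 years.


Formula: I = P * r * t
Substituting: I = $12,950.00 * 0.0616 * 11
Step: I = $12,950.00 * 0.6776
I = $8,774.92

$8,774.92


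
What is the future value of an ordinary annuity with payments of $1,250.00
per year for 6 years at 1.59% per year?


Formula: FV = PMT * ((1+r)^n - 1) / r
Growth factor: (1 + 0.0159)^6 = 1.099274
Numerator: 1.099274 - 1 = 0.099274
FV = $1,250.00 * 0.099274 / 0.0159 = $7,804.52

$7,804.52


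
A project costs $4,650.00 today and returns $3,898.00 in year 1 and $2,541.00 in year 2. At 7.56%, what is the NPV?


Formula: NPV = C0 + C1/(1+r) + C2/(1+r)^2
Discount C1: $3,898.00 / (1 + 0.0756) = $3,624.02
Discount C2: $2,541.00 / (1 + 0.0756)^2 = $2,196.36
NPV = -$4,650.00 + $3,624.02 + $2,196.36 = $1,170.38

$1,170.38


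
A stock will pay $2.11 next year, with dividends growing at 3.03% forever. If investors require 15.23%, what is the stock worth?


Formula: P = D1 / (r - g)
Spread: r - g = 0.1523 - 0.0303 = 0.122
Substituting: P = $2.11 / 0.122
P = $17.30

$17.30


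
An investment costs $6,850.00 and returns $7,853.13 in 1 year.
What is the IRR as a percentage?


Formula: IRR = C1/C0 - 1
Substituting: IRR = $7,853.13 / $6,850.00 - 1
Ratio: 1.146442 - 1 = 0.146442
IRR = 14.6442%

14.6442%


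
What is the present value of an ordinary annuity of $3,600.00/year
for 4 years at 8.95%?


Formula: PV = PMT * (1 - (1+r)^(-n)) / r
Discount factor: (1 + 0.0895)^(-4) = 0.709727
Bracket: 1 - 0.709727 = 0.290273
PV = $3,600.00 * 0.290273 / 0.0895 = $11,675.80

$11,675.80


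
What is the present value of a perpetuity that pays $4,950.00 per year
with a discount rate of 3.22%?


Formula: PV = C / r
Substituting: PV = $4,950.00 / 0.0322
PV = $153,726.71

$153,726.71


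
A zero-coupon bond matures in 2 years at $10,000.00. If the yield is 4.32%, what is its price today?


Formula: Price = FV / (1 + r)^n
Substituting: Price = $10,000.00 / (1 + 0.0432)^2
Discount factor: (1.0432)^2 = 1.088266
Price = $10,000.00 / 1.088266 = $9,188.93

$9,188.93


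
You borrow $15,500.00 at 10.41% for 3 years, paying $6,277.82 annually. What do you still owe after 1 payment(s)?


Formula: Balance = PV*(1+r)^k - PMT*((1+r)^k - 1)/r
Growth: (1 + 0.1041)^1 = 1.1041
Accumulated factor: ((1+r)^k - 1)/r = 1.0
Balance = $15,500.00 * 1.1041 - $6,277.82 * 1.0
Balance = $10,835.73

$10,835.73


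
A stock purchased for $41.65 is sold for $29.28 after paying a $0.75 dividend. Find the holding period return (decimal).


Formula: HPR = (P1 - P0 + D) / P0
Gain: $29.28 - $41.65 + $0.75 = -$11.62
HPR = -$11.62 / $41.65 = -0.279

-0.279


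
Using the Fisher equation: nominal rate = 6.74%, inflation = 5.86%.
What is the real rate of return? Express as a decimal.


Formula: (1 + r_real) = (1 + r_nom) / (1 + inflation)
Substituting: (1 + r_real) = 1.0674 / 1.0586
(1 + r_real) = 1.008313
r_real = 1.008313 - 1 = 0.008313

0.008313


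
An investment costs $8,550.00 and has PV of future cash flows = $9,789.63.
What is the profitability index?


Formula: PI = PV(cash flows) / initial investment
Substituting: PI = $9,789.63 / $8,550.00
PI = 1.145

1.145


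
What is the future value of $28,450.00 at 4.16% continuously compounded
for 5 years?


Formula: FV = P * e^(r*t)
Exponent: r*t = 0.0416 * 5 = 0.208
e^(0.208) = 1.231213
FV = $28,450.00 * 1.231213 = $35,028.01

$35,028.01


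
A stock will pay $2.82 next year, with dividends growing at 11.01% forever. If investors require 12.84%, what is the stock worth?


Formula: P = D1 / (r - g)
Spread: r - g = 0.1284 - 0.1101 = 0.0183
Substituting: P = $2.82 / 0.0183
P = $154.10

$154.10


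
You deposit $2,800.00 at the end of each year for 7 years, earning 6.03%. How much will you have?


Formula: FV = PMT * ((1+r)^n - 1) / r
Growth factor: (1 + 0.0603)^7 = 1.506612
Numerator: 1.506612 - 1 = 0.506612
FV = $2,800.00 * 0.506612 / 0.0603 = $23,524.26

$23,524.26


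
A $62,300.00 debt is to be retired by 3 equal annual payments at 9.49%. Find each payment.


Formula: PMT = PV * r / (1 - (1+r)^(-n))
Denominator: 1 - (1 + 0.0949)^(-3) = 0.238137
Numerator: $62,300.00 * 0.0949 = 5912.27
PMT = 5912.27 / 0.238137 = $24,827.13

$24,827.13


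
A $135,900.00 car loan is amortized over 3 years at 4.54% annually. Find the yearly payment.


Formula: PMT = PV * r / (1 - (1+r)^(-n))
Denominator: 1 - (1 + 0.0454)^(-3) = 0.124709
Numerator: $135,900.00 * 0.0454 = 6169.86
PMT = 6169.86 / 0.124709 = $49,474.10

$49,474.10


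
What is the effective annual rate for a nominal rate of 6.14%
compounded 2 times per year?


Formula: EAR = (1 + r/m)^m - 1
Period rate: r/m = 0.0614 / 2 = 0.0307
Compounding: (1 + 0.0307)^2 = 1.062342
EAR = 1.062342 - 1 = 0.062342

0.062342


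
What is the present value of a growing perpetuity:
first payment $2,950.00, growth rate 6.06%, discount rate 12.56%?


Formula: PV = C / (r - g)
Spread: r - g = 0.1256 - 0.0606 = 0.065
Substituting: PV = $2,950.00 / 0.065
PV = $45,384.62

$45,384.62


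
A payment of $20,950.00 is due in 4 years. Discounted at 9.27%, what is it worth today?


Formula: PV = FV / (1 + r)^n
Substituting: PV = $20,950.00 / (1 + 0.0927)^4
Discount factor: (1.0927)^4 = 1.42562
PV = $20,950.00 / 1.42562 = $14,695.36

$14,695.36


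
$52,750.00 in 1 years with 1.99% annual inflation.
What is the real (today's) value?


Formula: Real value = nominal / (1 + inflation)^years
Price level: (1 + 0.0199)^1 = 1.0199
Real value = $52,750.00 / 1.0199 = $51,720.76

$51,720.76


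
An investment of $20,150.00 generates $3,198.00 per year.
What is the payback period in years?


Formula: Payback = investment / annual cash flow
Substituting: Payback = $20,150.00 / $3,198.00
Payback = 6.3008 years

6.3008 years


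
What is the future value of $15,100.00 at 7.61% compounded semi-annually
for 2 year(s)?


Formula: FV = P * (1 + r/m)^(m*t)
Period rate: r/m = 0.0761 / 2 = 0.03805
Total periods: m*t = 2 * 2 = 4
Growth factor: (1 + 0.03805)^4 = 1.161109
FV = $15,100.00 * 1.161109 = $17,532.75

$17,532.75


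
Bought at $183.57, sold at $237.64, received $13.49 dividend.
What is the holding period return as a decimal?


Formula: HPR = (P1 - P0 + D) / P0
Gain: $237.64 - $183.57 + $13.49 = $67.56
HPR = $67.56 / $183.57 = 0.368

0.368


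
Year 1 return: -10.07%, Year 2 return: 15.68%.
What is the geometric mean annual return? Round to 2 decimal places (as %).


Formula: Geometric mean = ((1+r1)*(1+r2))^(1/2) - 1
Product: (1 + -0.1007) * (1 + 0.1568) = 0.8993 * 1.1568 = 1.04031
Square root: 1.04031^0.5 = 1.019956
Geometric mean = 1.019956 - 1 = 0.019956
As percentage: 2.00%

2.00%


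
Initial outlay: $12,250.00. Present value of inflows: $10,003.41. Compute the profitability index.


Formula: PI = PV(cash flows) / initial investment
Substituting: PI = $10,003.41 / $12,250.00
PI = 0.8166

0.8166


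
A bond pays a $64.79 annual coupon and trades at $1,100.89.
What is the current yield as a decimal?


Formula: Current yield = annual coupon / price
Substituting: CY = $64.79 / $1,100.89
CY = 0.058852

0.058852


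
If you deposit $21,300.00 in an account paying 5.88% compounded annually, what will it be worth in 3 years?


Formula: FV = P * (1 + r)^n
Substituting: FV = $21,300.00 * (1 + 0.0588)^3
Growth factor: (1.0588)^3 = 1.186976
FV = $21,300.00 * 1.186976 = $25,282.58

$25,282.58


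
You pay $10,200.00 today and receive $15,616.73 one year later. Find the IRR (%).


Formula: IRR = C1/C0 - 1
Substituting: IRR = $15,616.73 / $10,200.00 - 1
Ratio: 1.531052 - 1 = 0.531052
IRR = 53.1052%

53.1052%


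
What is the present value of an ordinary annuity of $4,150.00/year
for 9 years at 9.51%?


Formula: PV = PMT * (1 - (1+r)^(-n)) / r
Discount factor: (1 + 0.0951)^(-9) = 0.441485
Bracket: 1 - 0.441485 = 0.558515
PV = $4,150.00 * 0.558515 / 0.0951 = $24,372.63

$24,372.63


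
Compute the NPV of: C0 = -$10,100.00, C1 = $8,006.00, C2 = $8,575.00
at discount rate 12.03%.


Formula: NPV = C0 + C1/(1+r) + C2/(1+r)^2
Discount C1: $8,006.00 / (1 + 0.1203) = $7,146.30
Discount C2: $8,575.00 / (1 + 0.1203)^2 = $6,832.28
NPV = -$10,100.00 + $7,146.30 + $6,832.28 = $3,878.58

$3,878.58


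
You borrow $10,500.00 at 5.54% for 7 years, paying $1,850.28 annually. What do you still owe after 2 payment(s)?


Formula: Balance = PV*(1+r)^k - PMT*((1+r)^k - 1)/r
Growth: (1 + 0.0554)^2 = 1.113869
Accumulated factor: ((1+r)^k - 1)/r = 2.0554
Balance = $10,500.00 * 1.113869 - $1,850.28 * 2.0554
Balance = $7,892.56

$7,892.56


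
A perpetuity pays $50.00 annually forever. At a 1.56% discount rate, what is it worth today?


Formula: PV = C / r
Substituting: PV = $50.00 / 0.0156
PV = $3,205.13

$3,205.13


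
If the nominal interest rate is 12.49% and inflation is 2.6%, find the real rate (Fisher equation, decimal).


Formula: (1 + r_real) = (1 + r_nom) / (1 + inflation)
Substituting: (1 + r_real) = 1.1249 / 1.026
(1 + r_real) = 1.096394
r_real = 1.096394 - 1 = 0.096394

0.096394


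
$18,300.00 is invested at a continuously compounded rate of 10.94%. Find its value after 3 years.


Formula: FV = P * e^(r*t)
Exponent: r*t = 0.1094 * 3 = 0.3282
e^(0.3282) = 1.388467
FV = $18,300.00 * 1.388467 = $25,408.94

$25,408.94


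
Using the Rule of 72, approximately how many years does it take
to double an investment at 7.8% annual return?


Formula: Years ≈ 72 / r
Substituting: Years ≈ 72 / 7.8
Years ≈ 9.2

9.2 years


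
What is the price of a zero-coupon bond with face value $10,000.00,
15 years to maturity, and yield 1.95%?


Formula: Price = FV / (1 + r)^n
Substituting: Price = $10,000.00 / (1 + 0.0195)^15
Discount factor: (1.0195)^15 = 1.336006
Price = $10,000.00 / 1.336006 = $7,485.00

$7,485.00


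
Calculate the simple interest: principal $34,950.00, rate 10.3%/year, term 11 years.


Formula: I = P * r * t
Substituting: I = $34,950.00 * 0.103 * 11
Step: I = $34,950.00 * 1.133
I = $39,598.35

$39,598.35


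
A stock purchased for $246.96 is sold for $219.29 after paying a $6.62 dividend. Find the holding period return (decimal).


Formula: HPR = (P1 - P0 + D) / P0
Gain: $219.29 - $246.96 + $6.62 = -$21.05
HPR = -$21.05 / $246.96 = -0.0852

-0.0852


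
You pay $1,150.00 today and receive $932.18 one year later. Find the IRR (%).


Formula: IRR = C1/C0 - 1
Substituting: IRR = $932.18 / $1,150.00 - 1
Ratio: 0.810591 - 1 = -0.189409
IRR = -18.9409%

-18.9409%


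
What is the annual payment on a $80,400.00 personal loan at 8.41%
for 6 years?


Formula: PMT = PV * r / (1 - (1+r)^(-n))
Denominator: 1 - (1 + 0.0841)^(-6) = 0.383995
Numerator: $80,400.00 * 0.0841 = 6761.64
PMT = 6761.64 / 0.383995 = $17,608.65

$17,608.65


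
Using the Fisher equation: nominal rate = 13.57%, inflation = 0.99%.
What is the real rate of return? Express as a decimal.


Formula: (1 + r_real) = (1 + r_nom) / (1 + inflation)
Substituting: (1 + r_real) = 1.1357 / 1.0099
(1 + r_real) = 1.124567
r_real = 1.124567 - 1 = 0.124567

0.124567


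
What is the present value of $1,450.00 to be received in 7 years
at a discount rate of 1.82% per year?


Formula: PV = FV / (1 + r)^n
Substituting: PV = $1,450.00 / (1 + 0.0182)^7
Discount factor: (1.0182)^7 = 1.134571
PV = $1,450.00 / 1.134571 = $1,278.02

$1,278.02


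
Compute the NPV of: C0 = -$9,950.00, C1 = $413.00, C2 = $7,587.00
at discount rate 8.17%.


Formula: NPV = C0 + C1/(1+r) + C2/(1+r)^2
Discount C1: $413.00 / (1 + 0.0817) = $381.81
Discount C2: $7,587.00 / (1 + 0.0817)^2 = $6,484.20
NPV = -$9,950.00 + $381.81 + $6,484.20 = -$3,083.99

-$3,083.99


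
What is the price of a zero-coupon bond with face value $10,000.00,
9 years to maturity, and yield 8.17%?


Formula: Price = FV / (1 + r)^n
Substituting: Price = $10,000.00 / (1 + 0.0817)^9
Discount factor: (1.0817)^9 = 2.027503
Price = $10,000.00 / 2.027503 = $4,932.18

$4,932.18


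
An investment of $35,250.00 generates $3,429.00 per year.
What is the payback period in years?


Formula: Payback = investment / annual cash flow
Substituting: Payback = $35,250.00 / $3,429.00
Payback = 10.28 years

10.28 years


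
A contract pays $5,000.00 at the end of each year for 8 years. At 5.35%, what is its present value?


Formula: PV = PMT * (1 - (1+r)^(-n)) / r
Discount factor: (1 + 0.0535)^(-8) = 0.659058
Bracket: 1 - 0.659058 = 0.340942
PV = $5,000.00 * 0.340942 / 0.0535 = $31,863.73

$31,863.73


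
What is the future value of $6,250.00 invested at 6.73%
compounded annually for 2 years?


Formula: FV = P * (1 + r)^n
Substituting: FV = $6,250.00 * (1 + 0.0673)^2
Growth factor: (1.0673)^2 = 1.139129
FV = $6,250.00 * 1.139129 = $7,119.56

$7,119.56


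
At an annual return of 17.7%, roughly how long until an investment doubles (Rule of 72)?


Formula: Years ≈ 72 / r
Substituting: Years ≈ 72 / 17.7
Years ≈ 4.1

4.1 years


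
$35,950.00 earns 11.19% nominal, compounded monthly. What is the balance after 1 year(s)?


Formula: FV = P * (1 + r/m)^(m*t)
Period rate: r/m = 0.1119 / 12 = 0.009325
Total periods: m*t = 12 * 1 = 12
Growth factor: (1 + 0.009325)^12 = 1.117821
FV = $35,950.00 * 1.117821 = $40,185.67

$40,185.67


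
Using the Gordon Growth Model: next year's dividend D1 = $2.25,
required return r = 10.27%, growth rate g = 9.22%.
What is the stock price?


Formula: P = D1 / (r - g)
Spread: r - g = 0.1027 - 0.0922 = 0.0105
Substituting: P = $2.25 / 0.0105
P = $214.29

$214.29


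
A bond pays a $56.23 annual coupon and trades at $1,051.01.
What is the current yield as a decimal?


Formula: Current yield = annual coupon / price
Substituting: CY = $56.23 / $1,051.01
CY = 0.053501

0.053501


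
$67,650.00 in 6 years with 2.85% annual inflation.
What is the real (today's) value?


Formula: Real value = nominal / (1 + inflation)^years
Price level: (1 + 0.0285)^6 = 1.183657
Real value = $67,650.00 / 1.183657 = $57,153.39

$57,153.39


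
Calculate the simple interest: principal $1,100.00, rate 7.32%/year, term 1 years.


Formula: I = P * r * t
Substituting: I = $1,100.00 * 0.0732 * 1
Step: I = $1,100.00 * 0.0732
I = $80.52

$80.52


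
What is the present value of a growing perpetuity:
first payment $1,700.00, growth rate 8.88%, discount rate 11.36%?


Formula: PV = C / (r - g)
Spread: r - g = 0.1136 - 0.0888 = 0.0248
Substituting: PV = $1,700.00 / 0.0248
PV = $68,548.39

$68,548.39


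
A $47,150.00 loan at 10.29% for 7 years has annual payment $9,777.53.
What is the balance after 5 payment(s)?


Formula: Balance = PV*(1+r)^k - PMT*((1+r)^k - 1)/r
Growth: (1 + 0.1029)^5 = 1.631852
Accumulated factor: ((1+r)^k - 1)/r = 6.140444
Balance = $47,150.00 * 1.631852 - $9,777.53 * 6.140444
Balance = $16,903.43

$16,903.43


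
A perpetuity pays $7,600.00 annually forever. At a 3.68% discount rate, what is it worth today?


Formula: PV = C / r
Substituting: PV = $7,600.00 / 0.0368
PV = $206,521.74

$206,521.74


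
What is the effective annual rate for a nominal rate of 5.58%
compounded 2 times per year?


Formula: EAR = (1 + r/m)^m - 1
Period rate: r/m = 0.0558 / 2 = 0.0279
Compounding: (1 + 0.0279)^2 = 1.056578
EAR = 1.056578 - 1 = 0.056578

0.056578


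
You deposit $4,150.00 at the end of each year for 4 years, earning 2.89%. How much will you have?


Formula: FV = PMT * ((1+r)^n - 1) / r
Growth factor: (1 + 0.0289)^4 = 1.120709
Numerator: 1.120709 - 1 = 0.120709
FV = $4,150.00 * 0.120709 / 0.0289 = $17,333.57

$17,333.57


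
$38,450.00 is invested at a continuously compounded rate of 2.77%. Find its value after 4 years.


Formula: FV = P * e^(r*t)
Exponent: r*t = 0.0277 * 4 = 0.1108
e^(0.1108) = 1.117171
FV = $38,450.00 * 1.117171 = $42,955.24

$42,955.24


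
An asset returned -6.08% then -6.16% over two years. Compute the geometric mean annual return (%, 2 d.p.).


Formula: Geometric mean = ((1+r1)*(1+r2))^(1/2) - 1
Product: (1 + -0.0608) * (1 + -0.0616) = 0.9392 * 0.9384 = 0.881345
Square root: 0.881345^0.5 = 0.9388
Geometric mean = 0.9388 - 1 = -0.0612
As percentage: -6.12%

-6.12%


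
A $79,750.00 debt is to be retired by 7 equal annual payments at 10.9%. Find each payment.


Formula: PMT = PV * r / (1 - (1+r)^(-n))
Denominator: 1 - (1 + 0.109)^(-7) = 0.515293
Numerator: $79,750.00 * 0.109 = 8692.75
PMT = 8692.75 / 0.515293 = $16,869.52

$16,869.52


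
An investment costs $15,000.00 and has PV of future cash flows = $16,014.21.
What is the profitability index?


Formula: PI = PV(cash flows) / initial investment
Substituting: PI = $16,014.21 / $15,000.00
PI = 1.0676

1.0676


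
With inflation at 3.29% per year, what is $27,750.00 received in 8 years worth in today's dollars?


Formula: Real value = nominal / (1 + inflation)^years
Price level: (1 + 0.0329)^8 = 1.295586
Real value = $27,750.00 / 1.295586 = $21,418.88

$21,418.88


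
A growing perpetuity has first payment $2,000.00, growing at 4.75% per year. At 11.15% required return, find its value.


Formula: PV = C / (r - g)
Spread: r - g = 0.1115 - 0.0475 = 0.064
Substituting: PV = $2,000.00 / 0.064
PV = $31,250.00

$31,250.00


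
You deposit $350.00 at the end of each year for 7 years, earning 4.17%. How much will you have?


Formula: FV = PMT * ((1+r)^n - 1) / r
Growth factor: (1 + 0.0417)^7 = 1.331063
Numerator: 1.331063 - 1 = 0.331063
FV = $350.00 * 0.331063 / 0.0417 = $2,778.71

$2,778.71


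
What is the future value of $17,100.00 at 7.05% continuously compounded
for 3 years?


Formula: FV = P * e^(r*t)
Exponent: r*t = 0.0705 * 3 = 0.2115
e^(0.2115) = 1.23553
FV = $17,100.00 * 1.23553 = $21,127.56

$21,127.56


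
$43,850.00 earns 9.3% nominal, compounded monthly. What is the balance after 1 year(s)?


Formula: FV = P * (1 + r/m)^(m*t)
Period rate: r/m = 0.093 / 12 = 0.00775
Total periods: m*t = 12 * 1 = 12
Growth factor: (1 + 0.00775)^12 = 1.097068
FV = $43,850.00 * 1.097068 = $48,106.45

$48,106.45
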